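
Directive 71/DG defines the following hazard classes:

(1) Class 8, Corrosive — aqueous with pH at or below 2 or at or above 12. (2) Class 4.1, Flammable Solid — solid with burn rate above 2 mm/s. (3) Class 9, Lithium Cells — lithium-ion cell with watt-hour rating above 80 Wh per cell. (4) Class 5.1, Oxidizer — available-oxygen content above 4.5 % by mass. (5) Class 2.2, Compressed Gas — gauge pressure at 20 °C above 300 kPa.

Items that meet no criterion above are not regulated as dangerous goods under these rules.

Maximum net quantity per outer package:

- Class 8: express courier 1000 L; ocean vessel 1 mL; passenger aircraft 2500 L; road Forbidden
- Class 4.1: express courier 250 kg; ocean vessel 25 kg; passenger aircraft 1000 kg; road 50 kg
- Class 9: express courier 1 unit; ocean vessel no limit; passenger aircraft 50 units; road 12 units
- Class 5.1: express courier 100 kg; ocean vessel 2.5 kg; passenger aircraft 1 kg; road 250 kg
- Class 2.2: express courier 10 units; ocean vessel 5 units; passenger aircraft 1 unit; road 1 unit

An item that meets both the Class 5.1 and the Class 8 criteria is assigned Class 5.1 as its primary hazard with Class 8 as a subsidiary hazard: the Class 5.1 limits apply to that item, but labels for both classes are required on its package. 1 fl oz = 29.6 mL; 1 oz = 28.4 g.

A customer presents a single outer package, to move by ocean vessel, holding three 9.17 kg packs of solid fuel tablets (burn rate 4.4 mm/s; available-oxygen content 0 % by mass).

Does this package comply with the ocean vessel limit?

No

Burn rate 4.4 mm/s meets the Class 4.1 criterion (Flammable Solid), so the solid fuel tablets are Class 4.1.
Class 4.1 quantity: three 9.17 kg packs = 27.51 kg.
27.51 kg exceeds the ocean vessel limit of 25 kg for Class 4.1.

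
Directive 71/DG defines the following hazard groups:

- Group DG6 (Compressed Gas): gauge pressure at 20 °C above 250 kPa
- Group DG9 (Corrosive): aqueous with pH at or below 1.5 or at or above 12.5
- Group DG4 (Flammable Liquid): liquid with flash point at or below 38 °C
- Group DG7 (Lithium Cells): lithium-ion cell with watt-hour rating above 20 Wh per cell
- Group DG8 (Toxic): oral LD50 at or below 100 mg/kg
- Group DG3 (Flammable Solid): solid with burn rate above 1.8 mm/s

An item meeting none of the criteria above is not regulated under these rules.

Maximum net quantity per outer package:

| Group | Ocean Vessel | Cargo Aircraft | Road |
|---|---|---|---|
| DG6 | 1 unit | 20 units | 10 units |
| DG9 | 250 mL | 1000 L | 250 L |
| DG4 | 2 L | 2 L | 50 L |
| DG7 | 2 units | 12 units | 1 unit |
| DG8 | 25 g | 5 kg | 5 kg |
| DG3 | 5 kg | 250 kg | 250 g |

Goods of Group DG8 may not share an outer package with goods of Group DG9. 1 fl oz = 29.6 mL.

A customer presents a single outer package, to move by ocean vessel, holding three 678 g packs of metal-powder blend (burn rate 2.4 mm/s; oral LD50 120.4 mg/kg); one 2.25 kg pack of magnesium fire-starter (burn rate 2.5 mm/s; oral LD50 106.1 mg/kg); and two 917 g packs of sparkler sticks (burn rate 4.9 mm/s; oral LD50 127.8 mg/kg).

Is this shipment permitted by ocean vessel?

The metal-powder blend has burn rate 2.4 mm/s, which is > 1.8 mm/s, so it is Group DG3 (Flammable Solid).
Magnesium fire-starter: burn rate 2.5 mm/s > 1.8 mm/s → Group DG3 (Flammable Solid).
The sparkler sticks have burn rate 4.9 mm/s, which is > 1.8 mm/s, so they are Group DG3 (Flammable Solid).
Total Group DG3: (three 678 g packs = 2.034 kg) + 2.25 kg + (two 917 g packs = 1.834 kg) = 6.118 kg.
6.118 kg > 5 kg (ocean vessel limit, Group DG3) — over the limit.

No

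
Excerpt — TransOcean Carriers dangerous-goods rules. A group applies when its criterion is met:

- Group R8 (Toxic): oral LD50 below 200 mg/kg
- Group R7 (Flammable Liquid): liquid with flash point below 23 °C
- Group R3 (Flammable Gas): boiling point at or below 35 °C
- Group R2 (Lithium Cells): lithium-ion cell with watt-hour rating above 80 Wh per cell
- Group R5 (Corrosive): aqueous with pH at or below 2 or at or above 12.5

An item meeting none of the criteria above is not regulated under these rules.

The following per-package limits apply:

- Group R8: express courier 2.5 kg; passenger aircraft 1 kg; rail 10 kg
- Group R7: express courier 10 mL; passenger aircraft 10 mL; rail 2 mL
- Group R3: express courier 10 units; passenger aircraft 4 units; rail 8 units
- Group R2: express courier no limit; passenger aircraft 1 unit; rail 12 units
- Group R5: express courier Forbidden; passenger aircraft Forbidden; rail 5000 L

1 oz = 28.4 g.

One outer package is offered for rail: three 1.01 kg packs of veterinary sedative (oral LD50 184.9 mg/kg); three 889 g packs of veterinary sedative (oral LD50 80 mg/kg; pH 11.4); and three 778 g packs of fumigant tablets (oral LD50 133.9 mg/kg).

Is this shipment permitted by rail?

Yes

Oral LD50 184.9 mg/kg meets the Group R8 criterion (Toxic), so the veterinary sedative is Group R8.
Veterinary sedative: oral LD50 80 mg/kg < 200 mg/kg → Group R8 (Toxic).
With oral LD50 133.9 mg/kg (< 200 mg/kg), the fumigant tablets fall in Group R8.
Total Group R8: (three 1.01 kg packs = 3.03 kg) + (three 889 g packs = 2.667 kg) + (three 778 g packs = 2.334 kg) = 8.031 kg.
8.031 kg ≤ 10 kg (rail limit, Group R8) — within limit.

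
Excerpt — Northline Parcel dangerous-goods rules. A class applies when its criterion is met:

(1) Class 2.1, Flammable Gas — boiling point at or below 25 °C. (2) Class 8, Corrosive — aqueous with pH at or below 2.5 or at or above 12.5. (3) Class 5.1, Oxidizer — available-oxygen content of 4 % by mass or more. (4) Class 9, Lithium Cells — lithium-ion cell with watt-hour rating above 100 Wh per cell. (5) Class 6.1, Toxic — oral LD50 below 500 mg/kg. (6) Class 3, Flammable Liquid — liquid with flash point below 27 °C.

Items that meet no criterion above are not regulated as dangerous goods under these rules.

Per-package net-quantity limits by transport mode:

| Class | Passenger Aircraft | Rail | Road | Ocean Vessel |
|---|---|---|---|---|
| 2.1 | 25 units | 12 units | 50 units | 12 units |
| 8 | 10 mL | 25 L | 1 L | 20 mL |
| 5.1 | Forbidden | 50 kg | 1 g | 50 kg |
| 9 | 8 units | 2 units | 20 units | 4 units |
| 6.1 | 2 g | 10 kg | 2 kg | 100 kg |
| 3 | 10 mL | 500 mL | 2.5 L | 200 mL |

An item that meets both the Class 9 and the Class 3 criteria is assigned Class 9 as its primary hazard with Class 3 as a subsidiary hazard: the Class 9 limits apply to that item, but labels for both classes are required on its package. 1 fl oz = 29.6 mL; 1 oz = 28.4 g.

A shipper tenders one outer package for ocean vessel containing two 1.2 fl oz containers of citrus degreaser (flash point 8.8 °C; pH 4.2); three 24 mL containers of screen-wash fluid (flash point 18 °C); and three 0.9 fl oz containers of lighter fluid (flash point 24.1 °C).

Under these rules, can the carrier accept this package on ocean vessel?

Citrus degreaser: flash point 8.8 °C < 27 °C → Class 3 (Flammable Liquid).
With flash point 18 °C (< 27 °C), the screen-wash fluid falls in Class 3.
Flash point 24.1 °C meets the Class 3 criterion (Flammable Liquid), so the lighter fluid is Class 3.
Total Class 3: (two 1.2 fl oz containers = 71.04 mL) + (three 24 mL containers = 72 mL) + (three 0.9 fl oz containers = 79.92 mL) = 222.96 mL.
222.96 mL > 200 mL (ocean vessel limit, Class 3) — over the limit.

No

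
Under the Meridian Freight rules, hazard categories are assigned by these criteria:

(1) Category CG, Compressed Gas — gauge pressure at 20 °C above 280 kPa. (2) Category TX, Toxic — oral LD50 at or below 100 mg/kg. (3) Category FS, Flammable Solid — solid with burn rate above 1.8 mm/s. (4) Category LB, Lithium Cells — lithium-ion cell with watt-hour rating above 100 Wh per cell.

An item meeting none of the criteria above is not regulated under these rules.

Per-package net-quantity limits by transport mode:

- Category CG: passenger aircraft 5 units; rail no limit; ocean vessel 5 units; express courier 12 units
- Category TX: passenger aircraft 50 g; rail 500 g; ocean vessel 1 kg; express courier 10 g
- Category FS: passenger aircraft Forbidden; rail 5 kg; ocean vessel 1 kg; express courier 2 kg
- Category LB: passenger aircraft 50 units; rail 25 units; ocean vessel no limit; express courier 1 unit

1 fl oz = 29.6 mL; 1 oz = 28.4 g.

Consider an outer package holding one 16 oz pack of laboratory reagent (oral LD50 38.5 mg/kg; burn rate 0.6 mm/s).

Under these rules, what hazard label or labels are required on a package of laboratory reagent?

Category TX

Laboratory reagent: oral LD50 38.5 mg/kg ≤ 100 mg/kg → Category TX (Toxic).
Only the Category TX label is required.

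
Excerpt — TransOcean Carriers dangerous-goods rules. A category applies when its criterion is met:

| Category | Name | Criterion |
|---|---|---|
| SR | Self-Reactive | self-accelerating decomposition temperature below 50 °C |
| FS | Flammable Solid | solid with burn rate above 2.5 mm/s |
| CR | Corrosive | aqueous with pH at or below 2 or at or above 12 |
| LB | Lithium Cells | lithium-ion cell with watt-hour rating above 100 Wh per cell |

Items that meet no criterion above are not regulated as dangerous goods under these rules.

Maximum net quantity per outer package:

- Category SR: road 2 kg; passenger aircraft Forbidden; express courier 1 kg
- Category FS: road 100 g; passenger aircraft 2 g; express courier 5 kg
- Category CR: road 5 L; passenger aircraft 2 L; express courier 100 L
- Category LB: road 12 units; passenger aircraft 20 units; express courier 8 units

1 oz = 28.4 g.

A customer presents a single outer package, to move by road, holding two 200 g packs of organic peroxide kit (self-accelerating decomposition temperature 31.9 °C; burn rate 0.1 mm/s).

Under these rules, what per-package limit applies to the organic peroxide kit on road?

With self-accelerating decomposition temperature 31.9 °C (< 50 °C), the organic peroxide kit falls in Category SR.
The road limit for Category SR is 2 kg.

2 kg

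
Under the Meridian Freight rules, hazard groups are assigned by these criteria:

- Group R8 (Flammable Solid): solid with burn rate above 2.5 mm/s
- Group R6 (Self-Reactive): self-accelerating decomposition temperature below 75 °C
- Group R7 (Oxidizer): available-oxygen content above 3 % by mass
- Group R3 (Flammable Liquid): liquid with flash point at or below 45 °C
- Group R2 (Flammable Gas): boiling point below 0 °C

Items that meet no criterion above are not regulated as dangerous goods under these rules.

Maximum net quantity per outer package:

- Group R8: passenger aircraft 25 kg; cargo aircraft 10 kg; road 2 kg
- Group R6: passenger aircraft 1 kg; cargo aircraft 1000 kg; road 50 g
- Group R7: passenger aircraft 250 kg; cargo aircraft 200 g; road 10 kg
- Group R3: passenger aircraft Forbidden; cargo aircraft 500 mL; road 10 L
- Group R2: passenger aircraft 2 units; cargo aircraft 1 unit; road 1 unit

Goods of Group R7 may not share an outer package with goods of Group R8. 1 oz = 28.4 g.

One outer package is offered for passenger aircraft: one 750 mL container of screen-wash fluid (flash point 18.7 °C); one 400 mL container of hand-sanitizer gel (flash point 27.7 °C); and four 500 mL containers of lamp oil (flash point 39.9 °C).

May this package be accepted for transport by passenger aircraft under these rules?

Flash point 18.7 °C meets the Group R3 criterion (Flammable Liquid), so the screen-wash fluid is Group R3.
With flash point 27.7 °C (≤ 45 °C), the hand-sanitizer gel falls in Group R3.
With flash point 39.9 °C (≤ 45 °C), the lamp oil falls in Group R3.
Group R3 net quantity: 750 mL + 400 mL + (four 500 mL containers = 2 L) = 3.15 L.
By passenger aircraft, Group R3 is Forbidden regardless of quantity.

No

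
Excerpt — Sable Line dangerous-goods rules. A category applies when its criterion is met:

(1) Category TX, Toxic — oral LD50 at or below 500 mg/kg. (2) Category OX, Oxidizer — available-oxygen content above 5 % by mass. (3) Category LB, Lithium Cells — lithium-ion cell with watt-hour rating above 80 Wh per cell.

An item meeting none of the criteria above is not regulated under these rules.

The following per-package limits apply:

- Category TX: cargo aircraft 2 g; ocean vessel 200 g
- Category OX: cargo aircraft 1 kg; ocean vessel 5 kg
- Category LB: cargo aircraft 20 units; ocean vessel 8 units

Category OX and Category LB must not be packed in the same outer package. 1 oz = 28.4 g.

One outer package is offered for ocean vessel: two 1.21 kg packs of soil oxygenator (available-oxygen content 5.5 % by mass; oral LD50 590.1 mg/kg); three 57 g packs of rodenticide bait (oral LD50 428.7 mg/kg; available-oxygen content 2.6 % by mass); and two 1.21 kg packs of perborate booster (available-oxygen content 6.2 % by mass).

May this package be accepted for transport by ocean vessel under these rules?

Soil oxygenator: available-oxygen content 5.5 % by mass > 5 % by mass → Category OX (Oxidizer).
Oral LD50 428.7 mg/kg meets the Category TX criterion (Toxic), so the rodenticide bait is Category TX.
With available-oxygen content 6.2 % by mass (> 5 % by mass), the perborate booster falls in Category OX.
Total Category OX: (two 1.21 kg packs = 2.42 kg) + (two 1.21 kg packs = 2.42 kg) = 4.84 kg.
4.84 kg is within the ocean vessel limit of 5 kg for Category OX.
Category TX quantity: three 57 g packs = 171 g.
171 g is within the ocean vessel limit of 200 g for Category TX.
The segregation rule (Category OX with Category LB) does not apply to Category OX with Category TX.
Every hazard category is within its ocean vessel limit and no segregation rule is violated.

Yes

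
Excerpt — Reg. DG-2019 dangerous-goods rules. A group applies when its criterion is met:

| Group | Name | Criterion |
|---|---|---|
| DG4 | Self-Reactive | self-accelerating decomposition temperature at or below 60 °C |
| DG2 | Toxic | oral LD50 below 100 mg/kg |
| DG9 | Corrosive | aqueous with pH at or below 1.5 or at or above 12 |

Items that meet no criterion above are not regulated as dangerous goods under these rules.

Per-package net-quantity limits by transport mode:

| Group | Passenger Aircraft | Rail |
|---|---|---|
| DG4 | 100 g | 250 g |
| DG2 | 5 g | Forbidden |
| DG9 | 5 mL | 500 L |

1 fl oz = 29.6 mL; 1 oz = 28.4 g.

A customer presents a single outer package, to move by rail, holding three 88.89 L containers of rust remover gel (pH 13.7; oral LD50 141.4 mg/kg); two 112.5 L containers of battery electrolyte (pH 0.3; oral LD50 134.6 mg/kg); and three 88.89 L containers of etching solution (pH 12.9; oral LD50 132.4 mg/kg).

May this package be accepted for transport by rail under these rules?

No

Rust remover gel: pH 13.7 ≥ 12 → Group DG9 (Corrosive).
With pH 0.3 (≤ 1.5), the battery electrolyte falls in Group DG9.
Etching solution: pH 12.9 ≥ 12 → Group DG9 (Corrosive).
Total Group DG9: (three 88.89 L containers = 266.67 L) + (two 112.5 L containers = 225 L) + (three 88.89 L containers = 266.67 L) = 758.34 L.
758.34 L > 500 L (rail limit, Group DG9) — over the limit.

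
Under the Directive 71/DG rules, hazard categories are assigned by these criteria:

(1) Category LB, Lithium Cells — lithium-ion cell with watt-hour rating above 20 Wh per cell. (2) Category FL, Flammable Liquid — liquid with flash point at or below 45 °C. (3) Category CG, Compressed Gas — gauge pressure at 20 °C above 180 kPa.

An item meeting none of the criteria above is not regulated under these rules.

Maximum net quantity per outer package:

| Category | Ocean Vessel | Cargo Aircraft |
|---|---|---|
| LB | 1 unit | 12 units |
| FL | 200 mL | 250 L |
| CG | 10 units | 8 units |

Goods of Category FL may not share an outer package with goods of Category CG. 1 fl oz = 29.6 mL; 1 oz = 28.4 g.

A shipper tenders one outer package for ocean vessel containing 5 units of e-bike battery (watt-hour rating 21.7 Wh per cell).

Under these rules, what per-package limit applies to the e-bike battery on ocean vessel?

1 unit

The e-bike battery has watt-hour rating 21.7 Wh per cell, which is > 20 Wh per cell, so it is Category LB (Lithium Cells).
The ocean vessel limit for Category LB is 1 unit.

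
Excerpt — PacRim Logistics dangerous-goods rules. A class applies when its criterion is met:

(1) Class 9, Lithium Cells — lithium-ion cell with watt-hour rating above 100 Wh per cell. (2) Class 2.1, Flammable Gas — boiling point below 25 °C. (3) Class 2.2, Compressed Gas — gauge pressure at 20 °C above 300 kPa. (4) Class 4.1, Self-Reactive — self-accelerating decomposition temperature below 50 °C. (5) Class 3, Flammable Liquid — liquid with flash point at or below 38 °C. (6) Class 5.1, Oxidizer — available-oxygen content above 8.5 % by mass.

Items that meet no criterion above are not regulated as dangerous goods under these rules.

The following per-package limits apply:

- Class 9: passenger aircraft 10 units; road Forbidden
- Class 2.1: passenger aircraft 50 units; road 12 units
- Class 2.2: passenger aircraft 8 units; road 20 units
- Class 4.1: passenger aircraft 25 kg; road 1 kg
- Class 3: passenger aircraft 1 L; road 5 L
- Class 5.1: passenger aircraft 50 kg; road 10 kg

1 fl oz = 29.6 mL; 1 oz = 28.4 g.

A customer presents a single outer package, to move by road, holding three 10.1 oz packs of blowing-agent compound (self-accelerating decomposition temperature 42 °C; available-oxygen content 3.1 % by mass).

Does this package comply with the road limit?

Yes

Self-accelerating decomposition temperature 42 °C meets the Class 4.1 criterion (Self-Reactive), so the blowing-agent compound is Class 4.1.
Class 4.1 quantity: three 10.1 oz packs = 860.52 g.
860.52 g ≤ 1 kg (road limit, Class 4.1) — within limit.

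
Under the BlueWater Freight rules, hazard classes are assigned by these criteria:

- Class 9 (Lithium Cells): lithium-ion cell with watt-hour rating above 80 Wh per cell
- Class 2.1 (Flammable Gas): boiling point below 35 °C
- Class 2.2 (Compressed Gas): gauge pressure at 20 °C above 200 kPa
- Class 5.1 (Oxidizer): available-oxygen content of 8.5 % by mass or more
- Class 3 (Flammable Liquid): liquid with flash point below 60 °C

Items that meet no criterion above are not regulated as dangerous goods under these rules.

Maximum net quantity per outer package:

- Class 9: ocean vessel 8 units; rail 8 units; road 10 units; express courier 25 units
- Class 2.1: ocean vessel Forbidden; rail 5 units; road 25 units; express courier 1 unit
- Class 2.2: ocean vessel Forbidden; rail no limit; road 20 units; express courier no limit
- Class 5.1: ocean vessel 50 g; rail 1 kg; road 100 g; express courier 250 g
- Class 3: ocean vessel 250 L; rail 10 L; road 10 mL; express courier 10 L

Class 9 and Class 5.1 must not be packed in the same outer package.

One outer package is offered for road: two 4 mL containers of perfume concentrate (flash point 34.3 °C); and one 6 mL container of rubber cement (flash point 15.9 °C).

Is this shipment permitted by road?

The perfume concentrate has flash point 34.3 °C, which is < 60 °C, so it is Class 3 (Flammable Liquid).
Rubber cement: flash point 15.9 °C < 60 °C → Class 3 (Flammable Liquid).
Class 3 net quantity: (two 4 mL containers = 8 mL) + 6 mL = 14 mL.
14 mL exceeds the road limit of 10 mL for Class 3.

No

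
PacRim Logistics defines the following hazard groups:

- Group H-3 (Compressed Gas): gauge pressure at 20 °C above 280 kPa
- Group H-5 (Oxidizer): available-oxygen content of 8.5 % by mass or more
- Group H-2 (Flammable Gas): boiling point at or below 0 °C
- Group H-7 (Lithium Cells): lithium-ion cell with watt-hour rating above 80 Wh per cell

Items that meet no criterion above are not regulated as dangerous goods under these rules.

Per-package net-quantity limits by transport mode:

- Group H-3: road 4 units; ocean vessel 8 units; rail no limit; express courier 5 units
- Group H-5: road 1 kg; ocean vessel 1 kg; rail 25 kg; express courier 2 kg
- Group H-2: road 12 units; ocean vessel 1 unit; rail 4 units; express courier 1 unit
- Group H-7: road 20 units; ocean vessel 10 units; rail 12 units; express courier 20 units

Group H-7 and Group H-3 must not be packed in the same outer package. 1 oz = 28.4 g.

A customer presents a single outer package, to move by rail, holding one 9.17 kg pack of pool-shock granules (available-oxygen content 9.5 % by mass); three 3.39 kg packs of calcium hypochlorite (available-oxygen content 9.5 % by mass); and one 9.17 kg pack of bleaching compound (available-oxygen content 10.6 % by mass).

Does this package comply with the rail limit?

The pool-shock granules have available-oxygen content 9.5 % by mass, which is ≥ 8.5 % by mass, so they are Group H-5 (Oxidizer).
The calcium hypochlorite has available-oxygen content 9.5 % by mass, which is ≥ 8.5 % by mass, so it is Group H-5 (Oxidizer).
Bleaching compound: available-oxygen content 10.6 % by mass ≥ 8.5 % by mass → Group H-5 (Oxidizer).
Group H-5 net quantity: 9.17 kg + (three 3.39 kg packs = 10.17 kg) + 9.17 kg = 28.51 kg.
28.51 kg > 25 kg (rail limit, Group H-5) — over the limit.

No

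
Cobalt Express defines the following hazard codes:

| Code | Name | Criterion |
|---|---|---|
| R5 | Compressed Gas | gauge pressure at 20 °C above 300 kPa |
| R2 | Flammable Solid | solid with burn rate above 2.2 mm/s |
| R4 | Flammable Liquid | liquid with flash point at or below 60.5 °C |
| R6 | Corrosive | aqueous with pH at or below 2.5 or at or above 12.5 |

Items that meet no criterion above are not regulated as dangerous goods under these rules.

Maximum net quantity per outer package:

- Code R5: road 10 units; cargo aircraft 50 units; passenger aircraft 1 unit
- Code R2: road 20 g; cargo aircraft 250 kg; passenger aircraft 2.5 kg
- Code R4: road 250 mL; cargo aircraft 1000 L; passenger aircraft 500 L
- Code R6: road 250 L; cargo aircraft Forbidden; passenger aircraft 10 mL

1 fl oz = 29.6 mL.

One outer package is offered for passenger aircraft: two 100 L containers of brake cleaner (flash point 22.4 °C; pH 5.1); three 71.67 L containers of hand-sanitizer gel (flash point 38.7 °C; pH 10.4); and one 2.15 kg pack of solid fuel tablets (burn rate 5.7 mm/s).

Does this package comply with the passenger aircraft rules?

Yes

The brake cleaner has flash point 22.4 °C, which is ≤ 60.5 °C, so it is Code R4 (Flammable Liquid).
Flash point 38.7 °C meets the Code R4 criterion (Flammable Liquid), so the hand-sanitizer gel is Code R4.
Burn rate 5.7 mm/s meets the Code R2 criterion (Flammable Solid), so the solid fuel tablets are Code R2.
Code R4 net quantity: (two 100 L containers = 200 L) + (three 71.67 L containers = 215.01 L) = 415.01 L.
415.01 L is within the passenger aircraft limit of 500 L for Code R4.
Code R2 quantity: 2.15 kg.
That is within the Code R2 passenger aircraft limit of 2.5 kg.
Every hazard code is within its passenger aircraft limit and no segregation rule is violated.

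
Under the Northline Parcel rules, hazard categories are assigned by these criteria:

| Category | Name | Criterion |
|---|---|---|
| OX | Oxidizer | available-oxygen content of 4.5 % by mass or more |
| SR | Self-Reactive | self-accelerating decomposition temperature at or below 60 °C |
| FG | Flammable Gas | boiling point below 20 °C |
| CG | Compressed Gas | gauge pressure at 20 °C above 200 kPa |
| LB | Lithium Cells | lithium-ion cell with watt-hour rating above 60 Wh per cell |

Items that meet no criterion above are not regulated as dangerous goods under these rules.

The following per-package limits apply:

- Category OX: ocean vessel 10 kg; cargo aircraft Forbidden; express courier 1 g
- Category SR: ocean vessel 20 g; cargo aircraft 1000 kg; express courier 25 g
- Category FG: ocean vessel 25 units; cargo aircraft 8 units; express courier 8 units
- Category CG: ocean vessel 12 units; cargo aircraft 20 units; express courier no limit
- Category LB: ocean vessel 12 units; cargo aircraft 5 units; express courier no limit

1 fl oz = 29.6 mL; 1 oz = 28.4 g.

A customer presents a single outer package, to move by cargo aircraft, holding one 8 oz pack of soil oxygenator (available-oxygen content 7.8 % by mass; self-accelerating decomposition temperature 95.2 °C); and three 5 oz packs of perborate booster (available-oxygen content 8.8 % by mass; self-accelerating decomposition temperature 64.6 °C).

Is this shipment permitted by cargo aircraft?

No

The soil oxygenator has available-oxygen content 7.8 % by mass, which is ≥ 4.5 % by mass, so it is Category OX (Oxidizer).
Perborate booster: available-oxygen content 8.8 % by mass ≥ 4.5 % by mass → Category OX (Oxidizer).
Category OX net quantity: (one 8 oz pack = 227.2 g) + (three 5 oz packs = 426 g) = 653.2 g.
By cargo aircraft, Category OX is Forbidden regardless of quantity.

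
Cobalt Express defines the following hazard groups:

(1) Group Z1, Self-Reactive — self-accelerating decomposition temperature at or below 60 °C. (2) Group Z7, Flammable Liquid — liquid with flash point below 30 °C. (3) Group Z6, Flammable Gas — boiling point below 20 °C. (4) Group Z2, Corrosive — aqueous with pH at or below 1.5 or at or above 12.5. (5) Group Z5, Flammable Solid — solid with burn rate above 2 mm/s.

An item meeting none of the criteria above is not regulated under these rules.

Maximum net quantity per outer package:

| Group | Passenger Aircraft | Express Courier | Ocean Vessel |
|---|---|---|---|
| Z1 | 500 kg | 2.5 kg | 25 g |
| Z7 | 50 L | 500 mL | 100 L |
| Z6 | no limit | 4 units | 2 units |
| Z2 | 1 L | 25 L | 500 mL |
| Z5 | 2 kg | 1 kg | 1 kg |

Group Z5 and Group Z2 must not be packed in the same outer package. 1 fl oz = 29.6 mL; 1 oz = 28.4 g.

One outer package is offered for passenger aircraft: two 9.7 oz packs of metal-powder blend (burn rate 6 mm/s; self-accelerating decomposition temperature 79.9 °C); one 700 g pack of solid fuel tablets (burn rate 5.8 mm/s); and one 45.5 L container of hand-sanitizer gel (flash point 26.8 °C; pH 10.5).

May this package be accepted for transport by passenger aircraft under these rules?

Metal-powder blend: burn rate 6 mm/s > 2 mm/s → Group Z5 (Flammable Solid).
Solid fuel tablets: burn rate 5.8 mm/s > 2 mm/s → Group Z5 (Flammable Solid).
Hand-sanitizer gel: flash point 26.8 °C < 30 °C → Group Z7 (Flammable Liquid).
Total Group Z5: (two 9.7 oz packs = 550.96 g) + 700 g = 1250.96 g.
1250.96 g ≤ 2 kg (passenger aircraft limit, Group Z5) — within limit.
Group Z7 quantity: 45.5 L.
45.5 L ≤ 50 L (passenger aircraft limit, Group Z7) — within limit.
The segregation rule (Group Z5 with Group Z2) does not apply to Group Z5 with Group Z7.
Every hazard group is within its passenger aircraft limit and no segregation rule is violated.

Yes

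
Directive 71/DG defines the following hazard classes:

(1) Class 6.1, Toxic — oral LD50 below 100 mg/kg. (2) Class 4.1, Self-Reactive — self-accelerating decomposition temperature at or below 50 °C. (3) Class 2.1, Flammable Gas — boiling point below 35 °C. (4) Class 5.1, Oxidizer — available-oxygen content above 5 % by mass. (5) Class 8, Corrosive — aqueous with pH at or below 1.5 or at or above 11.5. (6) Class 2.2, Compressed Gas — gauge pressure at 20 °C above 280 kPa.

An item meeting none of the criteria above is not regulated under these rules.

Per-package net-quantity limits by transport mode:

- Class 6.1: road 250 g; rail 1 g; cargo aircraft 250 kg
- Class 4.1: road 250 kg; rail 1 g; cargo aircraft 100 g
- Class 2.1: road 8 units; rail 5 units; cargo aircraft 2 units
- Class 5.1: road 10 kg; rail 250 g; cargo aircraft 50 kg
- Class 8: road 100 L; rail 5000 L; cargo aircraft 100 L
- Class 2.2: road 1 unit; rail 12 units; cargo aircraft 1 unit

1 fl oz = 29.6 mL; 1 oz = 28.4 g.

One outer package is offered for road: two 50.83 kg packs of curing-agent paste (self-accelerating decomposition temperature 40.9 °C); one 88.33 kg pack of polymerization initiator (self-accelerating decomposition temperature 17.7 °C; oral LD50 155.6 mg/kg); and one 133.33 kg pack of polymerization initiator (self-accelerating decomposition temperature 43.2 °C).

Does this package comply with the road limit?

Curing-agent paste: self-accelerating decomposition temperature 40.9 °C ≤ 50 °C → Class 4.1 (Self-Reactive).
With self-accelerating decomposition temperature 17.7 °C (≤ 50 °C), the polymerization initiator falls in Class 4.1.
With self-accelerating decomposition temperature 43.2 °C (≤ 50 °C), the polymerization initiator falls in Class 4.1.
Class 4.1 net quantity: (two 50.83 kg packs = 101.66 kg) + 88.33 kg + 133.33 kg = 323.32 kg.
That exceeds the Class 4.1 road limit of 250 kg.

No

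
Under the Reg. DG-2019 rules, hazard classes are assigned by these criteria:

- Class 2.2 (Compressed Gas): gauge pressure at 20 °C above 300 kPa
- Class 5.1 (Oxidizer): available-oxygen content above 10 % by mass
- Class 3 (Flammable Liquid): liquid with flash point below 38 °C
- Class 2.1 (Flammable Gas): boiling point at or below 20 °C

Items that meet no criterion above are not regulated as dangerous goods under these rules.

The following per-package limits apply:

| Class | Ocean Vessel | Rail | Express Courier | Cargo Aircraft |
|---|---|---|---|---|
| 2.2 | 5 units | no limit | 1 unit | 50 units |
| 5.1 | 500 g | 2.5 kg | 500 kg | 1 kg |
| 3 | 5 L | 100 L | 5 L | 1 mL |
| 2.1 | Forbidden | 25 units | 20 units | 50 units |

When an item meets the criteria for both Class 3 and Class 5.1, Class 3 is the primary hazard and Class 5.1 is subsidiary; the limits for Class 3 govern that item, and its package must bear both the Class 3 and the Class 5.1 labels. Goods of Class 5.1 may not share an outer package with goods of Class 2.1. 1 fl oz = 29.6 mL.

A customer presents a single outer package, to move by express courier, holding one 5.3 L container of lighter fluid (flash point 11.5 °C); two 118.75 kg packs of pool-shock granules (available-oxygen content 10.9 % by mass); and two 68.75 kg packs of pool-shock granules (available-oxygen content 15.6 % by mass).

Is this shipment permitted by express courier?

No

With flash point 11.5 °C (< 38 °C), the lighter fluid falls in Class 3.
Available-oxygen content 10.9 % by mass meets the Class 5.1 criterion (Oxidizer), so the pool-shock granules are Class 5.1.
The pool-shock granules have available-oxygen content 15.6 % by mass, which is > 10 % by mass, so they are Class 5.1 (Oxidizer).
Class 5.1 net quantity: (two 118.75 kg packs = 237.5 kg) + (two 68.75 kg packs = 137.5 kg) = 375 kg.
375 kg ≤ 500 kg (express courier limit, Class 5.1) — within limit.
Class 3 quantity: 5.3 L.
That exceeds the Class 3 express courier limit of 5 L.
The segregation rule (Class 5.1 with Class 2.1) does not apply to Class 5.1 with Class 3.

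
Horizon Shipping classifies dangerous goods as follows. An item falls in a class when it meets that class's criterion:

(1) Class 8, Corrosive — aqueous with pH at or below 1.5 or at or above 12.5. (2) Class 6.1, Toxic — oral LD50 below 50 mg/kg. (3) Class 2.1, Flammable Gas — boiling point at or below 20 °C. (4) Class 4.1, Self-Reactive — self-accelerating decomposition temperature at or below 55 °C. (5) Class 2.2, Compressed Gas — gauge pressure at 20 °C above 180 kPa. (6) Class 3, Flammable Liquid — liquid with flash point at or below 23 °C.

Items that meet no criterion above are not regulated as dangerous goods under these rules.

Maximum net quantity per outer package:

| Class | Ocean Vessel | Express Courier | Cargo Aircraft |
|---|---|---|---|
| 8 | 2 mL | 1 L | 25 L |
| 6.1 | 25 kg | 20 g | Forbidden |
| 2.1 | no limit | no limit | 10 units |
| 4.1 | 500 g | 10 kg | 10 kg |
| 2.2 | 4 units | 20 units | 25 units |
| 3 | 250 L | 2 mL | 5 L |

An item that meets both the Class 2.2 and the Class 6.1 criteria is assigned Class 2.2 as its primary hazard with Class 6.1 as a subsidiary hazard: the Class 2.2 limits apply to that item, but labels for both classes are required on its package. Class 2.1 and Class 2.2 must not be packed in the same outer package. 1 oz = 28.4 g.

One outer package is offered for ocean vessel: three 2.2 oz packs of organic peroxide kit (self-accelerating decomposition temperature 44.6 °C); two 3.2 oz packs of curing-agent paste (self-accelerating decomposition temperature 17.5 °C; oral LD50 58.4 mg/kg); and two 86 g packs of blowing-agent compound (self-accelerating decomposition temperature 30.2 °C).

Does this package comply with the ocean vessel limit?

Self-accelerating decomposition temperature 44.6 °C meets the Class 4.1 criterion (Self-Reactive), so the organic peroxide kit is Class 4.1.
Self-accelerating decomposition temperature 17.5 °C meets the Class 4.1 criterion (Self-Reactive), so the curing-agent paste is Class 4.1.
With self-accelerating decomposition temperature 30.2 °C (≤ 55 °C), the blowing-agent compound falls in Class 4.1.
Class 4.1 net quantity: (three 2.2 oz packs = 187.44 g) + (two 3.2 oz packs = 181.76 g) + (two 86 g packs = 172 g) = 541.2 g.
541.2 g exceeds the ocean vessel limit of 500 g for Class 4.1.

No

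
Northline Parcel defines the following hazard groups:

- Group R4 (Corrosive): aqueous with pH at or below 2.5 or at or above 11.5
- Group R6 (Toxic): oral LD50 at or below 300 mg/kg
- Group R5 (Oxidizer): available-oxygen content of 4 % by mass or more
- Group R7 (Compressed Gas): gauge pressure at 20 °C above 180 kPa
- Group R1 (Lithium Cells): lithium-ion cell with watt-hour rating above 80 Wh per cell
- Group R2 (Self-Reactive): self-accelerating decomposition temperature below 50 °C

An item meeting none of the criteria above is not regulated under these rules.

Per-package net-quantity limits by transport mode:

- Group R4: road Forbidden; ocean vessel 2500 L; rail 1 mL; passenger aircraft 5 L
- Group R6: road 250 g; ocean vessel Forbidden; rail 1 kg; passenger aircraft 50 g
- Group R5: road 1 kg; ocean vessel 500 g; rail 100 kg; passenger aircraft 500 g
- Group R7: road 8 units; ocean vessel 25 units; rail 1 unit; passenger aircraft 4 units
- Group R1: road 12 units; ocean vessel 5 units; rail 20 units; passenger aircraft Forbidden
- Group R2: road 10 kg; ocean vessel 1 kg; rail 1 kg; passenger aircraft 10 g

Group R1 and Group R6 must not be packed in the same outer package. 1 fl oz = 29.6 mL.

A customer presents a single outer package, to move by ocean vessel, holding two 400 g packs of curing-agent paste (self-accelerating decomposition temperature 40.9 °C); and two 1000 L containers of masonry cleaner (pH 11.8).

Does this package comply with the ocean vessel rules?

Yes

The curing-agent paste has self-accelerating decomposition temperature 40.9 °C, which is < 50 °C, so it is Group R2 (Self-Reactive).
Masonry cleaner: pH 11.8 ≥ 11.5 → Group R4 (Corrosive).
Group R2 quantity: two 400 g packs = 800 g.
800 g is within the ocean vessel limit of 1 kg for Group R2.
Group R4 quantity: two 1000 L containers = 2000 L.
2000 L is within the ocean vessel limit of 2500 L for Group R4.
The segregation rule (Group R1 with Group R6) does not apply to Group R2 with Group R4.
Every hazard group is within its ocean vessel limit and no segregation rule is violated.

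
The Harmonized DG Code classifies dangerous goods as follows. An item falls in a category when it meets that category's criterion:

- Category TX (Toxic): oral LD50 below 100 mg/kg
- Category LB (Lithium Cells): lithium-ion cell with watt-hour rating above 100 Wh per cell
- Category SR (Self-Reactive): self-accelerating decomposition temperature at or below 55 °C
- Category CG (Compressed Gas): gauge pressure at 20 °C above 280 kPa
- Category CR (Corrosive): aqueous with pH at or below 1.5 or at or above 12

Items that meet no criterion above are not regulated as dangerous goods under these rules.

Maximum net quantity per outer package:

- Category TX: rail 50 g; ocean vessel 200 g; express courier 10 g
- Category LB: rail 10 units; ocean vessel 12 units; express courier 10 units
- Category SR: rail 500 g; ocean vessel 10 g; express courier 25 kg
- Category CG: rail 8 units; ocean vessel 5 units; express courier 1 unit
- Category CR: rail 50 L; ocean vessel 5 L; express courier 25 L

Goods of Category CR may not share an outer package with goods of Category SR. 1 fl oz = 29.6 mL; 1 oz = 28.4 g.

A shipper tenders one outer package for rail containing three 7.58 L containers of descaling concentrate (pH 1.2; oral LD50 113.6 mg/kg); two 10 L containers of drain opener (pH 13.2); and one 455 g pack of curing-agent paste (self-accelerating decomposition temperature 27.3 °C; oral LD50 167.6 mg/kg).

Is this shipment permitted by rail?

No

pH 1.2 meets the Category CR criterion (Corrosive), so the descaling concentrate is Category CR.
Drain opener: pH 13.2 ≥ 12 → Category CR (Corrosive).
Curing-agent paste: self-accelerating decomposition temperature 27.3 °C ≤ 55 °C → Category SR (Self-Reactive).
Total Category CR: (three 7.58 L containers = 22.74 L) + (two 10 L containers = 20 L) = 42.74 L.
42.74 L ≤ 50 L (rail limit, Category CR) — within limit.
Category SR quantity: 455 g.
455 g ≤ 500 g (rail limit, Category SR) — within limit.
Category CR and Category SR may not share an outer package.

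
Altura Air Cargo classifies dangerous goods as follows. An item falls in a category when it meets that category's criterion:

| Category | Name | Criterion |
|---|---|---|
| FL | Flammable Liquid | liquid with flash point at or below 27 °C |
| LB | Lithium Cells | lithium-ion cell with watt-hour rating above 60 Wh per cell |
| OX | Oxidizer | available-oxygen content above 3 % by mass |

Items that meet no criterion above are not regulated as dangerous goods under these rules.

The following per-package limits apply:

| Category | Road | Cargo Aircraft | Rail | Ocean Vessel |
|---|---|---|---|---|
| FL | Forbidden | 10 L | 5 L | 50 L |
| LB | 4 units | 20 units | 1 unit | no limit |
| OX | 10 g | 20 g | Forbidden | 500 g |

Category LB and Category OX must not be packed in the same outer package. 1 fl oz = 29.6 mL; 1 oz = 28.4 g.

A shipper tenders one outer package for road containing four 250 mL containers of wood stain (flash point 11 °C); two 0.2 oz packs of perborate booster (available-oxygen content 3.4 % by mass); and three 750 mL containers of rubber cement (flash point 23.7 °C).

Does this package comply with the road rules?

With flash point 11 °C (≤ 27 °C), the wood stain falls in Category FL.
With available-oxygen content 3.4 % by mass (> 3 % by mass), the perborate booster falls in Category OX.
The rubber cement has flash point 23.7 °C, which is ≤ 27 °C, so it is Category FL (Flammable Liquid).
Category FL net quantity: (four 250 mL containers = 1 L) + (three 750 mL containers = 2.25 L) = 3.25 L.
Category FL is Forbidden by road.
Category OX quantity: two 0.2 oz packs = 11.36 g.
11.36 g exceeds the road limit of 10 g for Category OX.
The segregation rule (Category LB with Category OX) does not apply to Category FL with Category OX.

No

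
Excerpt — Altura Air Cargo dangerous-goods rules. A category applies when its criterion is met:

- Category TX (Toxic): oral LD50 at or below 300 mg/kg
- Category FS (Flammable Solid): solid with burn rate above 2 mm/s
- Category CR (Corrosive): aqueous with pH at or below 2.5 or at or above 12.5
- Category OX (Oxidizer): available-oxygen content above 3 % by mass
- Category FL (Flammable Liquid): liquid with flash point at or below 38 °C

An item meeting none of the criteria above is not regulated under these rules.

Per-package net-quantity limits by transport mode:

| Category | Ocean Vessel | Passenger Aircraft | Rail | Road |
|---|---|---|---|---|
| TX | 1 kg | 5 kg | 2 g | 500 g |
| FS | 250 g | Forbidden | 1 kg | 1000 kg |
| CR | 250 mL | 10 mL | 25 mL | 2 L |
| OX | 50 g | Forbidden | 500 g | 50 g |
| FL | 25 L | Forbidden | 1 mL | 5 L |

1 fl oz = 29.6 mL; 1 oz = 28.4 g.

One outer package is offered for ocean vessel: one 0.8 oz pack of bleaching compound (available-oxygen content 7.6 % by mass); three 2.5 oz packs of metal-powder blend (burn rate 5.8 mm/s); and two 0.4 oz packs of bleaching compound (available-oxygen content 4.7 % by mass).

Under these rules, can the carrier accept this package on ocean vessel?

Yes

The bleaching compound has available-oxygen content 7.6 % by mass, which is > 3 % by mass, so it is Category OX (Oxidizer).
Burn rate 5.8 mm/s meets the Category FS criterion (Flammable Solid), so the metal-powder blend is Category FS.
Bleaching compound: available-oxygen content 4.7 % by mass > 3 % by mass → Category OX (Oxidizer).
Category OX net quantity: (one 0.8 oz pack = 22.72 g) + (two 0.4 oz packs = 22.72 g) = 45.44 g.
45.44 g is within the ocean vessel limit of 50 g for Category OX.
Category FS quantity: three 2.5 oz packs = 213 g.
213 g ≤ 250 g (ocean vessel limit, Category FS) — within limit.
Every hazard category is within its ocean vessel limit and no segregation rule is violated.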